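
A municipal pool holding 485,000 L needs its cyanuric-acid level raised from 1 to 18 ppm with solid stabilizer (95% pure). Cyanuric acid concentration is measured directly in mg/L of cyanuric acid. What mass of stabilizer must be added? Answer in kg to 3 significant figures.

8.68 kg

CYA to add: (18 − 1) = 17 mg/L × 485,000 L = 8245 g cyanuric acid.
At 95% purity: 8245 / 0.95 = 8679 g product.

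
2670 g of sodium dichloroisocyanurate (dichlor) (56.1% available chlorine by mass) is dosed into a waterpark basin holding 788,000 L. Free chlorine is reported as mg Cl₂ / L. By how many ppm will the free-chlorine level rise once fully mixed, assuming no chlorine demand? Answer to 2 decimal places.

1.90 ppm

Available chlorine delivered: 2670 g × 0.561 = 1498 g as Cl₂.
Concentration rise: 1498 g / 788,000 L = 1.901 mg/L = 1.90 ppm.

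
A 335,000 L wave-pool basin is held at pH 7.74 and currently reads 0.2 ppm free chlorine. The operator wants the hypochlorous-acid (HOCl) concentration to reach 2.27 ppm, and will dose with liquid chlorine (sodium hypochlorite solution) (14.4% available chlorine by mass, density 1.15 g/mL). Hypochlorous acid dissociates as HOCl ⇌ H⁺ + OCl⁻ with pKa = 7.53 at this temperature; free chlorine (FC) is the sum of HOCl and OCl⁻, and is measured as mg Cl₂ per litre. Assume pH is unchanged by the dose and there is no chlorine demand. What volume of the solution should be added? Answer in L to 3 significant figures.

[OCl⁻]/[HOCl] = 10^(pH − pKa) = 10^(7.74 − 7.53) = 1.622; fraction as HOCl = 1/(1 + 1.622) = 0.3814.
Free chlorine required for 2.27 ppm HOCl: 2.27 / 0.3814 = 5.952 ppm.
FC to add: 5.952 − 0.2 = 5.752 mg/L as Cl₂.
Cl₂ equivalent: 5.752 mg/L × 335,000 L = 1927 g.
Product at 14.4% available Cl: 1927 / 0.144 = 13,380 g.
Volume: 13,380 g ÷ 1.15 g/mL = 11,630 mL.

11.6 L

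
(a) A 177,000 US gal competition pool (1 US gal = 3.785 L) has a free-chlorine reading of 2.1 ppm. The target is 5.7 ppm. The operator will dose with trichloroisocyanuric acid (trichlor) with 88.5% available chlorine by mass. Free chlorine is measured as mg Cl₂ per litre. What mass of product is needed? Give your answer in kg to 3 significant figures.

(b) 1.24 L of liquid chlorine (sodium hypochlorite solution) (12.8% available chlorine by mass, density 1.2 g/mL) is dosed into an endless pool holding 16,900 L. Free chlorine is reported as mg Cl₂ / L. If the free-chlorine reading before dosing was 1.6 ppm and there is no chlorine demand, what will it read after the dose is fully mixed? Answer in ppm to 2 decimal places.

(a) 2.73 kg; (b) 12.87 ppm

(a) Volume: 177,000 US gal × 3.785 L/gal = 669,945 L.
(a) Chlorine deficit: 5.7 − 2.1 = 3.6 ppm = 3.6 mg/L as Cl₂.
(a) Cl₂ equivalent needed: 3.6 mg/L × 669,945 L = 2,412,000 mg = 2412 g.
(a) Product at 88.5% available chlorine: 2412 / 0.885 = 2725 g.

(b) Mass of solution: 1.24 L × 1000 mL/L × 1.2 g/mL = 1488 g.
(b) Available chlorine delivered: 1488 g × 0.128 = 190.5 g as Cl₂.
(b) Concentration rise: 190.5 g / 16,900 L = 11.27 mg/L = 11.27 ppm.
(b) Final FC: 1.6 + 11.27 = 12.87 ppm.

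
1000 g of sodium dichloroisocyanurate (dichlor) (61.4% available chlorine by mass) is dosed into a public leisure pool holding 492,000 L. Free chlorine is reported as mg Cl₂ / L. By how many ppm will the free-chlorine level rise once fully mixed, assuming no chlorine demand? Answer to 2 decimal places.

Available chlorine delivered: 1000 g × 0.614 = 614 g as Cl₂.
Concentration rise: 614 g / 492,000 L = 1.248 mg/L = 1.25 ppm.

1.25 ppm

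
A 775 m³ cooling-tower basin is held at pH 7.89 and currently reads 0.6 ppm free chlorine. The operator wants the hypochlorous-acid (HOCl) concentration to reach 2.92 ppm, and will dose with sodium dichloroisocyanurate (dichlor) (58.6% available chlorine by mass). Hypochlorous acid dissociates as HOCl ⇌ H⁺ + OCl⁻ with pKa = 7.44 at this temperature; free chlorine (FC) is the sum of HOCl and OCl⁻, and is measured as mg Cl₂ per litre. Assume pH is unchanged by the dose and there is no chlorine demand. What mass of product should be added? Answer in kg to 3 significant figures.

14.0 kg

Volume: 775 m³ = 775,000 L.
[OCl⁻]/[HOCl] = 10^(pH − pKa) = 10^(7.89 − 7.44) = 2.818; fraction as HOCl = 1/(1 + 2.818) = 0.2619.
Free chlorine required for 2.92 ppm HOCl: 2.92 / 0.2619 = 11.15 ppm.
FC to add: 11.15 − 0.6 = 10.55 mg/L as Cl₂.
Cl₂ equivalent: 10.55 mg/L × 775,000 L = 8176 g.
Product at 58.6% available Cl: 8176 / 0.586 = 13,950 g.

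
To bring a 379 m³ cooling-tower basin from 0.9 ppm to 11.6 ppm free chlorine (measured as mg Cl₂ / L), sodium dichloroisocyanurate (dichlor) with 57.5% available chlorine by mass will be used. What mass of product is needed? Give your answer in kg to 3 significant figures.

Volume: 379 m³ = 379,000 L.
Chlorine deficit: 11.6 − 0.9 = 10.7 ppm = 10.7 mg/L as Cl₂.
Cl₂ equivalent needed: 10.7 mg/L × 379,000 L = 4,055,000 mg = 4055 g.
Product at 57.5% available chlorine: 4055 / 0.575 = 7053 g.

7.05 kg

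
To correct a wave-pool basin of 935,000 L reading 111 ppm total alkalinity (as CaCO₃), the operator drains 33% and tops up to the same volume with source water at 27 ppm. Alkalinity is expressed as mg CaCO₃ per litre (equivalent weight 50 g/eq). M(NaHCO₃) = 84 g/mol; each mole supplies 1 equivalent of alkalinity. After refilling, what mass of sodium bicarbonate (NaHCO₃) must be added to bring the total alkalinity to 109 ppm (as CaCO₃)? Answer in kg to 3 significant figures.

40.4 kg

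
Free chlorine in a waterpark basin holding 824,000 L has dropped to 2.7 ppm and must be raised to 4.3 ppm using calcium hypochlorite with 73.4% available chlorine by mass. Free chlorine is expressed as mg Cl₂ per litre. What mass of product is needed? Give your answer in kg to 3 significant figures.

Chlorine deficit: 4.3 − 2.7 = 1.6 ppm = 1.6 mg/L as Cl₂.
Cl₂ equivalent needed: 1.6 mg/L × 824,000 L = 1,318,000 mg = 1318 g.
Product at 73.4% available chlorine: 1318 / 0.734 = 1796 g.

1.80 kg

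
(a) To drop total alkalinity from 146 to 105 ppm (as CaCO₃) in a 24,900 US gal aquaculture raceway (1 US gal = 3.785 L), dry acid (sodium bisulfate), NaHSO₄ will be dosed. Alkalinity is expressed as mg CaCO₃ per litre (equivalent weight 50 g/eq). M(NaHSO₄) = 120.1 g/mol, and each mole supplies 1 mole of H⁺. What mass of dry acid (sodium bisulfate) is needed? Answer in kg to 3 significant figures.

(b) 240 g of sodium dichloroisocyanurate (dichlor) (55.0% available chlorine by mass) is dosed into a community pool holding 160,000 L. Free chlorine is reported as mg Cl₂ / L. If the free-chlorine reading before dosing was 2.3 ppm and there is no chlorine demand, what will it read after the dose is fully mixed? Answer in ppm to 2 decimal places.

(a) 9.28 kg; (b) 3.12 ppm

(a) Volume: 24,900 US gal × 3.785 L/gal = 94,246 L.
(a) Alkalinity to neutralize: (146 − 105) = 41 mg/L as CaCO₃ × 94,246 L = 3864 g as CaCO₃.
(a) Equivalents of H⁺ required: 3864 ÷ 50 g/eq = 77.28 eq = 77.28 mol NaHSO₄.
(a) Mass of NaHSO₄: 77.28 × 120.1 = 9282 g.

(b) Available chlorine delivered: 240 g × 0.55 = 132 g as Cl₂.
(b) Concentration rise: 132 g / 160,000 L = 0.825 mg/L = 0.82 ppm.
(b) Final FC: 2.3 + 0.82 = 3.12 ppm.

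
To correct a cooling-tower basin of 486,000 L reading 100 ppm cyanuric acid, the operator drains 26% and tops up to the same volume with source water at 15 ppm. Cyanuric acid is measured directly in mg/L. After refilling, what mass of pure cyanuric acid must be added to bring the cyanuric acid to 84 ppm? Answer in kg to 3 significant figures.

2.96 kg

After draining 26% and refilling: 100 × 0.74 + 15 × 0.26 = 77.9 ppm.
Deficit to target: 84 − 77.9 = 6.1 mg/L.
Mass: 6.1 mg/L × 486,000 L = 2965 g cyanuric acid.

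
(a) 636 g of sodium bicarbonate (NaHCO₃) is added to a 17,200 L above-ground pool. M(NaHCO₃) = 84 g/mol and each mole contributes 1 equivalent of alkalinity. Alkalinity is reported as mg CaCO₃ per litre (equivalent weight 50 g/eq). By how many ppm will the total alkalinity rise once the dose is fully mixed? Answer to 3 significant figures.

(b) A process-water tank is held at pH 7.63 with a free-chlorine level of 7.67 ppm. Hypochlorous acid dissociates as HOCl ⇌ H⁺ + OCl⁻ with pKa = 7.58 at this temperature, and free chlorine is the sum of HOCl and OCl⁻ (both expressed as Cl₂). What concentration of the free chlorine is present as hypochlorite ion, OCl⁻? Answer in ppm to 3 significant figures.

(a) Moles of NaHCO₃: 636 g ÷ 84 g/mol = 7.571 mol → 7.571 eq of alkalinity.
(a) As CaCO₃: 7.571 eq × 50 g/eq = 378.6 g.
(a) Rise: 378.6 g / 17,200 L × 1000 = 22.01 mg/L.

(b) [OCl⁻]/[HOCl] = 10^(pH − pKa) = 10^(7.63 − 7.58) = 10^0.05 = 1.122.
(b) Fraction as HOCl = 1 / (1 + 1.122) = 0.4712.
(b) OCl⁻ = (1 − 0.4712) × 7.67 ppm = 4.056 ppm.

(a) 22.0 ppm; (b) 4.06 ppm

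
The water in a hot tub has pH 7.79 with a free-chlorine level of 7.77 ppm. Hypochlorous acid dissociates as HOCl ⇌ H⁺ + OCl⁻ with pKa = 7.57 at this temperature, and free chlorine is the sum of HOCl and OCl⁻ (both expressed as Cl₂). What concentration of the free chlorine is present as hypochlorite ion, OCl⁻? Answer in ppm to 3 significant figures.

4.85 ppm

[OCl⁻]/[HOCl] = 10^(pH − pKa) = 10^(7.79 − 7.57) = 10^0.22 = 1.66.
Fraction as HOCl = 1 / (1 + 1.66) = 0.376.
OCl⁻ = (1 − 0.376) × 7.77 ppm = 4.848 ppm.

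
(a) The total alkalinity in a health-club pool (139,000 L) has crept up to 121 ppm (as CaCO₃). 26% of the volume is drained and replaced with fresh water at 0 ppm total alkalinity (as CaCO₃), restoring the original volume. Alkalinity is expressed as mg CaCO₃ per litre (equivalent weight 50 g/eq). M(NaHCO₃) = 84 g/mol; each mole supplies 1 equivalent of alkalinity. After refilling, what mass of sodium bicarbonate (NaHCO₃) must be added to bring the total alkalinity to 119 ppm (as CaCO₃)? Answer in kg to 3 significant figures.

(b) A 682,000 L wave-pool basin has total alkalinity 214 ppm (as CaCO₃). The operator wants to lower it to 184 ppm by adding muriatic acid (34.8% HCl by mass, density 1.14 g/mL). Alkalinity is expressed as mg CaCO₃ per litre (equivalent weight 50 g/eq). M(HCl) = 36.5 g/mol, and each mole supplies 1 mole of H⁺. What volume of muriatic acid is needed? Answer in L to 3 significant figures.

(a) 6.88 kg; (b) 37.6 L

(a) After draining 26% and refilling: 121 × 0.74 + 0 × 0.26 = 89.54 ppm.
(a) Deficit to target: 119 − 89.54 = 29.46 mg/L.
(a) As CaCO₃: 29.46 mg/L × 139,000 L = 4095 g; ÷ 50 g/eq ÷ 1 = 81.9 mol NaHCO₃.
(a) Mass: 81.9 × 84 = 6879 g.

(b) Alkalinity to neutralize: (214 − 184) = 30 mg/L as CaCO₃ × 682,000 L = 20,460 g as CaCO₃.
(b) Equivalents of H⁺ required: 20,460 ÷ 50 g/eq = 409.2 eq = 409.2 mol HCl.
(b) Mass of HCl: 409.2 × 36.5 = 14,940 g.
(b) Mass of 34.8% solution: 14,940 / 0.348 = 42,920 g.
(b) Volume: 42,920 g ÷ 1.14 g/mL = 37,650 mL.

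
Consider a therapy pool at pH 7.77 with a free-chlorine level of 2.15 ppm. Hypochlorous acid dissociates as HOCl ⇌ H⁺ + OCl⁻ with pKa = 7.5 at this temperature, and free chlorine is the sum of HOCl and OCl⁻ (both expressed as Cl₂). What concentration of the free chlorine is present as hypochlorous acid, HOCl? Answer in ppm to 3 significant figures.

0.751 ppm

[OCl⁻]/[HOCl] = 10^(pH − pKa) = 10^(7.77 − 7.5) = 10^0.27 = 1.862.
Fraction as HOCl = 1 / (1 + 1.862) = 0.3494.
HOCl = 0.3494 × 2.15 ppm = 0.7512 ppm.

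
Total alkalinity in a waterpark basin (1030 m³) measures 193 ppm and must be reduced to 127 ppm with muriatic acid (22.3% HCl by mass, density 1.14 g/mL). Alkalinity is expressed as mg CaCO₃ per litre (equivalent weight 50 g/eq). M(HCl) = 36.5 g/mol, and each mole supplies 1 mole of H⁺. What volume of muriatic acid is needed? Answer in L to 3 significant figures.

Volume: 1030 m³ = 1,030,000 L.
Alkalinity to neutralize: (193 − 127) = 66 mg/L as CaCO₃ × 1,030,000 L = 67,980 g as CaCO₃.
Equivalents of H⁺ required: 67,980 ÷ 50 g/eq = 1360 eq = 1360 mol HCl.
Mass of HCl: 1360 × 36.5 = 49,630 g.
Mass of 22.3% solution: 49,630 / 0.223 = 222,500 g.
Volume: 222,500 g ÷ 1.14 g/mL = 195,200 mL.

195 L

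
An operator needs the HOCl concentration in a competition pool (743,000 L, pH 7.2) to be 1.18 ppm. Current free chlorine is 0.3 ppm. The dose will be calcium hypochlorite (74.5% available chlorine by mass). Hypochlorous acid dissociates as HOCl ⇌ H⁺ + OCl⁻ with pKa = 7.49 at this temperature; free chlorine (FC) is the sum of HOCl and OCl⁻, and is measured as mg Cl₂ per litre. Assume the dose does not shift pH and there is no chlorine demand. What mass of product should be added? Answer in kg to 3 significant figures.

[OCl⁻]/[HOCl] = 10^(pH − pKa) = 10^(7.2 − 7.49) = 0.5129; fraction as HOCl = 1/(1 + 0.5129) = 0.661.
Free chlorine required for 1.18 ppm HOCl: 1.18 / 0.661 = 1.785 ppm.
FC to add: 1.785 − 0.3 = 1.485 mg/L as Cl₂.
Cl₂ equivalent: 1.485 mg/L × 743,000 L = 1103 g.
Product at 74.5% available Cl: 1103 / 0.745 = 1481 g.

1.48 kg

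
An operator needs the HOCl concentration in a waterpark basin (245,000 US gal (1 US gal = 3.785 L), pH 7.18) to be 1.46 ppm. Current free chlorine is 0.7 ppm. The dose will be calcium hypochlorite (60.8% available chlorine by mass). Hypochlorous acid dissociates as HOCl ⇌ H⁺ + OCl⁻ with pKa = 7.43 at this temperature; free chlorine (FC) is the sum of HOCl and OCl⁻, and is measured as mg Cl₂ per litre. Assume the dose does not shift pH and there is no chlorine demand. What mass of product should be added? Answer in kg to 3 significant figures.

2.41 kg

Volume: 245,000 US gal × 3.785 L/gal = 927,325 L.
[OCl⁻]/[HOCl] = 10^(pH − pKa) = 10^(7.18 − 7.43) = 0.5623; fraction as HOCl = 1/(1 + 0.5623) = 0.6401.
Free chlorine required for 1.46 ppm HOCl: 1.46 / 0.6401 = 2.281 ppm.
FC to add: 2.281 − 0.7 = 1.581 mg/L as Cl₂.
Cl₂ equivalent: 1.581 mg/L × 927,325 L = 1466 g.
Product at 60.8% available Cl: 1466 / 0.608 = 2411 g.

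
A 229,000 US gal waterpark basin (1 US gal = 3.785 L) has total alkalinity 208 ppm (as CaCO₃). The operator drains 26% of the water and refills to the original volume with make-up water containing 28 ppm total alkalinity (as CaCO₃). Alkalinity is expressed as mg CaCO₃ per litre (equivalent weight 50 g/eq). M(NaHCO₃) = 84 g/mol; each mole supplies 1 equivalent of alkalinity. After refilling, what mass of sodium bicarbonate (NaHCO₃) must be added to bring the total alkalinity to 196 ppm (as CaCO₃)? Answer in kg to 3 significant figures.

Volume: 229,000 US gal × 3.785 L/gal = 866,765 L.
After draining 26% and refilling: 208 × 0.74 + 28 × 0.26 = 161.2 ppm.
Deficit to target: 196 − 161.2 = 34.8 mg/L.
As CaCO₃: 34.8 mg/L × 866,765 L = 30,160 g; ÷ 50 g/eq ÷ 1 = 603.3 mol NaHCO₃.
Mass: 603.3 × 84 = 50,670 g.

50.7 kg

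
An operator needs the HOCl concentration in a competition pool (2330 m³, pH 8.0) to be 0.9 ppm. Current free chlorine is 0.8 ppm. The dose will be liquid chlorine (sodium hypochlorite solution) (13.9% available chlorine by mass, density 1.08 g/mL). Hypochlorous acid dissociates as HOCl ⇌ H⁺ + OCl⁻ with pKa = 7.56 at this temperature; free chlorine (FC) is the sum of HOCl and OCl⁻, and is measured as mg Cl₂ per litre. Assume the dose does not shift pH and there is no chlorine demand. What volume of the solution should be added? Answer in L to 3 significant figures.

Volume: 2330 m³ = 2,330,000 L.
[OCl⁻]/[HOCl] = 10^(pH − pKa) = 10^(8.0 − 7.56) = 2.754; fraction as HOCl = 1/(1 + 2.754) = 0.2664.
Free chlorine required for 0.9 ppm HOCl: 0.9 / 0.2664 = 3.379 ppm.
FC to add: 3.379 − 0.8 = 2.579 mg/L as Cl₂.
Cl₂ equivalent: 2.579 mg/L × 2,330,000 L = 6009 g.
Product at 13.9% available Cl: 6009 / 0.139 = 43,230 g.
Volume: 43,230 g ÷ 1.08 g/mL = 40,030 mL.

40.0 L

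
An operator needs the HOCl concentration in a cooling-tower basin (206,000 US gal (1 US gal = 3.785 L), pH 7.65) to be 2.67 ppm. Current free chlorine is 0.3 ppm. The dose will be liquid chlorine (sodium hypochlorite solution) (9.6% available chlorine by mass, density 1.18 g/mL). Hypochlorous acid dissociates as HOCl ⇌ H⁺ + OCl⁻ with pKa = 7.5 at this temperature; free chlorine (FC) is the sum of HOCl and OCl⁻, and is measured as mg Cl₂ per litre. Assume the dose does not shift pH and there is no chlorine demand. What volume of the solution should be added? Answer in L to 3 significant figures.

42.3 L

Volume: 206,000 US gal × 3.785 L/gal = 779,710 L.
[OCl⁻]/[HOCl] = 10^(pH − pKa) = 10^(7.65 − 7.5) = 1.413; fraction as HOCl = 1/(1 + 1.413) = 0.4145.
Free chlorine required for 2.67 ppm HOCl: 2.67 / 0.4145 = 6.441 ppm.
FC to add: 6.441 − 0.3 = 6.141 mg/L as Cl₂.
Cl₂ equivalent: 6.141 mg/L × 779,710 L = 4789 g.
Product at 9.6% available Cl: 4789 / 0.096 = 49,880 g.
Volume: 49,880 g ÷ 1.18 g/mL = 42,270 mL.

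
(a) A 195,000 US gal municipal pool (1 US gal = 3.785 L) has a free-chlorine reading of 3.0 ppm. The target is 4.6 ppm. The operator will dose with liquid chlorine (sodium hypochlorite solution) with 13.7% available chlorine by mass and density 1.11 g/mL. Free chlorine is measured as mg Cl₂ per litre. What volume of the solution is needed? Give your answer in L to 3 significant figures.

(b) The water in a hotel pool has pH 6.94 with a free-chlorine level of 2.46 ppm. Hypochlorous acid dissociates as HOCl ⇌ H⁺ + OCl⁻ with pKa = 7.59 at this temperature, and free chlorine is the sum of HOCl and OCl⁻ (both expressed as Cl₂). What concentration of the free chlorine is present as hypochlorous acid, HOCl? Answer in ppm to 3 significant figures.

(a) 7.77 L; (b) 2.01 ppm

(a) Volume: 195,000 US gal × 3.785 L/gal = 738,075 L.
(a) Chlorine deficit: 4.6 − 3.0 = 1.6 ppm = 1.6 mg/L as Cl₂.
(a) Cl₂ equivalent needed: 1.6 mg/L × 738,075 L = 1,181,000 mg = 1181 g.
(a) Product at 13.7% available chlorine: 1181 / 0.137 = 8620 g.
(a) Volume at density 1.11 g/mL: 8620 g ÷ 1.11 g/mL = 7766 mL.

(b) [OCl⁻]/[HOCl] = 10^(pH − pKa) = 10^(6.94 − 7.59) = 10^-0.65 = 0.2239.
(b) Fraction as HOCl = 1 / (1 + 0.2239) = 0.8171.
(b) HOCl = 0.8171 × 2.46 ppm = 2.01 ppm.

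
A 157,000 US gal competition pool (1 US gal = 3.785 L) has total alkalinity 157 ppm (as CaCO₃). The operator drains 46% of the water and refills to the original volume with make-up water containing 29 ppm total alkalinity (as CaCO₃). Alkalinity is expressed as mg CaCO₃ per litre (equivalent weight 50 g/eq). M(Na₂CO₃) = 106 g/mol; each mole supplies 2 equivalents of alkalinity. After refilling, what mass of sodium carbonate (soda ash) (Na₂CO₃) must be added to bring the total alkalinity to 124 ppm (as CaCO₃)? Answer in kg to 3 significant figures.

16.3 kg

Volume: 157,000 US gal × 3.785 L/gal = 594,245 L.
After draining 46% and refilling: 157 × 0.54 + 29 × 0.46 = 98.12 ppm.
Deficit to target: 124 − 98.12 = 25.88 mg/L.
As CaCO₃: 25.88 mg/L × 594,245 L = 15,380 g; ÷ 50 g/eq ÷ 2 = 153.8 mol Na₂CO₃.
Mass: 153.8 × 106 = 16,300 g.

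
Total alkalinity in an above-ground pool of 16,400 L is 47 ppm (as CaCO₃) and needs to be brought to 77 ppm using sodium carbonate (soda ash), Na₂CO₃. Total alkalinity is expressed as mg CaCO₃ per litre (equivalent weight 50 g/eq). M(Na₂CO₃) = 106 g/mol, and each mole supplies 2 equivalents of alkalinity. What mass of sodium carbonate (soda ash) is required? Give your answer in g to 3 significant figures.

522 g

Alkalinity to add: (77 − 47) = 30 mg/L as CaCO₃ × 16,400 L = 492 g as CaCO₃.
Equivalents: 492 g ÷ 50 g/eq = 9.84 eq.
Each mole of Na₂CO₃ supplies 2 eq, so 9.84 / 2 = 4.92 mol.
Mass: 4.92 mol × 106 g/mol = 521.5 g.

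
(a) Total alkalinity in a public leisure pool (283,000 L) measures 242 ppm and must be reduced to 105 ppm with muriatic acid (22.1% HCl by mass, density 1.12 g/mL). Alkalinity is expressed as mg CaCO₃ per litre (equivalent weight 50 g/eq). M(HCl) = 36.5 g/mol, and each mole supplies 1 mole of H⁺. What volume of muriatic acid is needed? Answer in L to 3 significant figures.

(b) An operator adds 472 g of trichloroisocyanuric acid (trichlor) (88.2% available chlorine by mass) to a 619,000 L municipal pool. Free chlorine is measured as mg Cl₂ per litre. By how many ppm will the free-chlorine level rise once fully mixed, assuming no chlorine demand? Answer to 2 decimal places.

(a) Alkalinity to neutralize: (242 − 105) = 137 mg/L as CaCO₃ × 283,000 L = 38,770 g as CaCO₃.
(a) Equivalents of H⁺ required: 38,770 ÷ 50 g/eq = 775.4 eq = 775.4 mol HCl.
(a) Mass of HCl: 775.4 × 36.5 = 28,300 g.
(a) Mass of 22.1% solution: 28,300 / 0.221 = 128,100 g.
(a) Volume: 128,100 g ÷ 1.12 g/mL = 114,300 mL.

(b) Available chlorine delivered: 472 g × 0.882 = 416.3 g as Cl₂.
(b) Concentration rise: 416.3 g / 619,000 L = 0.6725 mg/L = 0.67 ppm.

(a) 114 L; (b) 0.67 ppm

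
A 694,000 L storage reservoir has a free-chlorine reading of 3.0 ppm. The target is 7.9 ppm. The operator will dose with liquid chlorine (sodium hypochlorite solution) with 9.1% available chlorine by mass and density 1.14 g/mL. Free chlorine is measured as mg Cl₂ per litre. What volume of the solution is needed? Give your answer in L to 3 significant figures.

32.8 L

Chlorine deficit: 7.9 − 3.0 = 4.9 ppm = 4.9 mg/L as Cl₂.
Cl₂ equivalent needed: 4.9 mg/L × 694,000 L = 3,401,000 mg = 3401 g.
Product at 9.1% available chlorine: 3401 / 0.091 = 37,370 g.
Volume at density 1.14 g/mL: 37,370 g ÷ 1.14 g/mL = 32,780 mL.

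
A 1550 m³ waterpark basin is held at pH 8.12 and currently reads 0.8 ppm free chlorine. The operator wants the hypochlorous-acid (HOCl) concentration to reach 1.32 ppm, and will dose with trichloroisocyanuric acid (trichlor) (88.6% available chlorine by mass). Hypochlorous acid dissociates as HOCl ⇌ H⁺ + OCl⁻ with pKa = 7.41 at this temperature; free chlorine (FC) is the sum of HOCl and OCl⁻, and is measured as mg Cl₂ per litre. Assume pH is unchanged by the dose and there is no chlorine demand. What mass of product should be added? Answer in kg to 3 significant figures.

12.8 kg

Volume: 1550 m³ = 1,550,000 L.
[OCl⁻]/[HOCl] = 10^(pH − pKa) = 10^(8.12 − 7.41) = 5.129; fraction as HOCl = 1/(1 + 5.129) = 0.1632.
Free chlorine required for 1.32 ppm HOCl: 1.32 / 0.1632 = 8.09 ppm.
FC to add: 8.09 − 0.8 = 7.29 mg/L as Cl₂.
Cl₂ equivalent: 7.29 mg/L × 1,550,000 L = 11,300 g.
Product at 88.6% available Cl: 11,300 / 0.886 = 12,750 g.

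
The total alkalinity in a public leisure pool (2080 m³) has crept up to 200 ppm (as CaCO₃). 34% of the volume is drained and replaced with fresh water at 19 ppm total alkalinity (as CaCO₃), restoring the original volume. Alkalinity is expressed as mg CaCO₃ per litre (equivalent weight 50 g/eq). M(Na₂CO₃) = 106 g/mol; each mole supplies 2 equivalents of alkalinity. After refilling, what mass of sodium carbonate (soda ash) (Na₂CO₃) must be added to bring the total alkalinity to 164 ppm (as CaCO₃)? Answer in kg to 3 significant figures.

Volume: 2080 m³ = 2,080,000 L.
After draining 34% and refilling: 200 × 0.66 + 19 × 0.34 = 138.46 ppm.
Deficit to target: 164 − 138.46 = 25.54 mg/L.
As CaCO₃: 25.54 mg/L × 2,080,000 L = 53,120 g; ÷ 50 g/eq ÷ 2 = 531.2 mol Na₂CO₃.
Mass: 531.2 × 106 = 56,310 g.

56.3 kg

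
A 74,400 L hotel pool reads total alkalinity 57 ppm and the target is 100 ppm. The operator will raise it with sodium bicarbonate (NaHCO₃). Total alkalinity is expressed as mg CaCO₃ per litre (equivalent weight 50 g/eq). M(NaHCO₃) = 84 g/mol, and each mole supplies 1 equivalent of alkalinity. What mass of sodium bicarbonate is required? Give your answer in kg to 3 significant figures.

5.37 kg

Alkalinity to add: (100 − 57) = 43 mg/L as CaCO₃ × 74,400 L = 3199 g as CaCO₃.
Equivalents: 3199 g ÷ 50 g/eq = 63.98 eq.
NaHCO₃ supplies 1 eq per mole → 63.98 mol.
Mass: 63.98 mol × 84 g/mol = 5375 g.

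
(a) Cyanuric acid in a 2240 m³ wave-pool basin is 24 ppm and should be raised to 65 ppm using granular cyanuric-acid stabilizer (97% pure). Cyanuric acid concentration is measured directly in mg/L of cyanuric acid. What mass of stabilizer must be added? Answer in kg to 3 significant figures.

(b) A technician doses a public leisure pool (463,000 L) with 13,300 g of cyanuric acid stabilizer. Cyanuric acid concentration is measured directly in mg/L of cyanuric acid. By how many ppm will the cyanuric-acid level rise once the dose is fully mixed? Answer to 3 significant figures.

(a) Volume: 2240 m³ = 2,240,000 L.
(a) CYA to add: (65 − 24) = 41 mg/L × 2,240,000 L = 91,840 g cyanuric acid.
(a) At 97% purity: 91,840 / 0.97 = 94,680 g product.

(b) Rise: 13,300 g / 463,000 L × 1000 = 28.73 mg/L.

(a) 94.7 kg; (b) 28.7 ppm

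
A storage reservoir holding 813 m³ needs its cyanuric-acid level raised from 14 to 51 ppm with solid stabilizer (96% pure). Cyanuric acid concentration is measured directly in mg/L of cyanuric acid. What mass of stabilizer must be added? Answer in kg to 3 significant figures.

31.3 kg

Volume: 813 m³ = 813,000 L.
CYA to add: (51 − 14) = 37 mg/L × 813,000 L = 30,080 g cyanuric acid.
At 96% purity: 30,080 / 0.96 = 31,330 g product.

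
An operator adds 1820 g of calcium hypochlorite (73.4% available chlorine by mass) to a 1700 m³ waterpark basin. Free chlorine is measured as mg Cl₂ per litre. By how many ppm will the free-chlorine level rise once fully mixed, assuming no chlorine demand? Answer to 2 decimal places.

0.79 ppm

Volume: 1700 m³ = 1,700,000 L.
Available chlorine delivered: 1820 g × 0.734 = 1336 g as Cl₂.
Concentration rise: 1336 g / 1,700,000 L = 0.7858 mg/L = 0.79 ppm.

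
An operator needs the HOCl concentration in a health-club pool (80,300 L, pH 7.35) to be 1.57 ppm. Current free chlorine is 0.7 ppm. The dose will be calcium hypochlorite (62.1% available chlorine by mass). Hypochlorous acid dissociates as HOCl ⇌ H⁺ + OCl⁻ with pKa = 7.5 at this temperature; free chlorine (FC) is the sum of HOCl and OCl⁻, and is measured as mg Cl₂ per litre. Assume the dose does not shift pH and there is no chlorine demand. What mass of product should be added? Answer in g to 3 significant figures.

256 g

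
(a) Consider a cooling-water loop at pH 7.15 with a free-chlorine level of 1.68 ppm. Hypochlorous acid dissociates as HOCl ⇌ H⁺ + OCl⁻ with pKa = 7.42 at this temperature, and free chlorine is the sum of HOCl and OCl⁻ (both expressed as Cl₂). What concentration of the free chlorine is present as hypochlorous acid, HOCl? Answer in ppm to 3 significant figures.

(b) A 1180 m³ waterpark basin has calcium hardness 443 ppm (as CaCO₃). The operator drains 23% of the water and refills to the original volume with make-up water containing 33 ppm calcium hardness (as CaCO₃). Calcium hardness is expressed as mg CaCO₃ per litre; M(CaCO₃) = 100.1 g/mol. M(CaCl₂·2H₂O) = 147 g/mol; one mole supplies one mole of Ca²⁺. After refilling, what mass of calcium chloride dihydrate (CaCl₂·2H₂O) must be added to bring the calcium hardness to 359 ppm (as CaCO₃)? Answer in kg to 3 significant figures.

(a) 1.09 ppm; (b) 17.8 kg

(a) [OCl⁻]/[HOCl] = 10^(pH − pKa) = 10^(7.15 − 7.42) = 10^-0.27 = 0.537.
(a) Fraction as HOCl = 1 / (1 + 0.537) = 0.6506.
(a) HOCl = 0.6506 × 1.68 ppm = 1.093 ppm.

(b) Volume: 1180 m³ = 1,180,000 L.
(b) After draining 23% and refilling: 443 × 0.77 + 33 × 0.23 = 348.7 ppm.
(b) Deficit to target: 359 − 348.7 = 10.3 mg/L.
(b) As CaCO₃: 10.3 mg/L × 1,180,000 L = 12,150 g; ÷ 100.1 = 121.4 mol Ca²⁺.
(b) Mass: 121.4 × 147 = 17,850 g.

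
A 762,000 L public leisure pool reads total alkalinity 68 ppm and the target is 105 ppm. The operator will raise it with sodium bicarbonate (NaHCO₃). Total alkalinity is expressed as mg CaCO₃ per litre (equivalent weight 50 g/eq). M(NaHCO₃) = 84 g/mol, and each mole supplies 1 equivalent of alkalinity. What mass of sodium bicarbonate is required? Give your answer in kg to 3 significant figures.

47.4 kg

Alkalinity to add: (105 − 68) = 37 mg/L as CaCO₃ × 762,000 L = 28,190 g as CaCO₃.
Equivalents: 28,190 g ÷ 50 g/eq = 563.9 eq.
NaHCO₃ supplies 1 eq per mole → 563.9 mol.
Mass: 563.9 mol × 84 g/mol = 47,370 g.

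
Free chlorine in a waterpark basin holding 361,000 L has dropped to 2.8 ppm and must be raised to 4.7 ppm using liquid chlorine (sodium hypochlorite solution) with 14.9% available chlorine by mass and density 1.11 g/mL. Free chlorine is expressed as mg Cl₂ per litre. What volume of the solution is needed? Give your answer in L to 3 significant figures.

4.15 L

Chlorine deficit: 4.7 − 2.8 = 1.9 ppm = 1.9 mg/L as Cl₂.
Cl₂ equivalent needed: 1.9 mg/L × 361,000 L = 685,900 mg = 685.9 g.
Product at 14.9% available chlorine: 685.9 / 0.149 = 4603 g.
Volume at density 1.11 g/mL: 4603 g ÷ 1.11 g/mL = 4147 mL.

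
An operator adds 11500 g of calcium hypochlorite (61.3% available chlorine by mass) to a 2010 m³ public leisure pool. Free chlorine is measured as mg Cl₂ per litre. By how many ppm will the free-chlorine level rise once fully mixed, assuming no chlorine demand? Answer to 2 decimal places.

Volume: 2010 m³ = 2,010,000 L.
Available chlorine delivered: 11,500 g × 0.613 = 7050 g as Cl₂.
Concentration rise: 7050 g / 2,010,000 L = 3.507 mg/L = 3.51 ppm.

3.51 ppm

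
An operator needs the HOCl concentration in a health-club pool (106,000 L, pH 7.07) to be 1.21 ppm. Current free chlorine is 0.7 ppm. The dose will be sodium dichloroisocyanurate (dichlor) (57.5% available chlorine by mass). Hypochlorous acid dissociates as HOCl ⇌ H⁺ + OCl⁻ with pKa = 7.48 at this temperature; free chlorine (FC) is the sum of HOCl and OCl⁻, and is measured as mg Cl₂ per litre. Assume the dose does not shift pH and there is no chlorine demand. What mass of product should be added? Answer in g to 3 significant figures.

181 g

[OCl⁻]/[HOCl] = 10^(pH − pKa) = 10^(7.07 − 7.48) = 0.389; fraction as HOCl = 1/(1 + 0.389) = 0.7199.
Free chlorine required for 1.21 ppm HOCl: 1.21 / 0.7199 = 1.681 ppm.
FC to add: 1.681 − 0.7 = 0.9807 mg/L as Cl₂.
Cl₂ equivalent: 0.9807 mg/L × 106,000 L = 104 g.
Product at 57.5% available Cl: 104 / 0.575 = 180.8 g.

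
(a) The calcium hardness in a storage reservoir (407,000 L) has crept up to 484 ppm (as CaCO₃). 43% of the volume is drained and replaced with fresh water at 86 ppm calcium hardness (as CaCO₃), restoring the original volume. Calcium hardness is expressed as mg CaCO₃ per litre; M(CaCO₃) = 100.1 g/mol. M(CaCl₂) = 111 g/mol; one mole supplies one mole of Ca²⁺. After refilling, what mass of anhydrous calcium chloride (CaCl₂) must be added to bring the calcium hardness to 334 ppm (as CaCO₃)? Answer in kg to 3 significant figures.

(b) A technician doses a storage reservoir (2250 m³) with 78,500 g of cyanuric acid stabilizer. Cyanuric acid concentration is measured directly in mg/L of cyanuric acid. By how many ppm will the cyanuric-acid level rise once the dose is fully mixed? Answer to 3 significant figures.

(a) 9.54 kg; (b) 34.9 ppm

(a) After draining 43% and refilling: 484 × 0.57 + 86 × 0.43 = 312.86 ppm.
(a) Deficit to target: 334 − 312.86 = 21.14 mg/L.
(a) As CaCO₃: 21.14 mg/L × 407,000 L = 8604 g; ÷ 100.1 = 85.95 mol Ca²⁺.
(a) Mass: 85.95 × 111 = 9541 g.

(b) Volume: 2250 m³ = 2,250,000 L.
(b) Rise: 78,500 g / 2,250,000 L × 1000 = 34.89 mg/L.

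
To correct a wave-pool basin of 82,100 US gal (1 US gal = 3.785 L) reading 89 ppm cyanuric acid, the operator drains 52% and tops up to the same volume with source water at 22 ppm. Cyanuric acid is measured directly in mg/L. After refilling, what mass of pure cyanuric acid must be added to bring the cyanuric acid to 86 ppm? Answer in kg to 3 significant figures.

9.89 kg

Volume: 82,100 US gal × 3.785 L/gal = 310,748 L.
After draining 52% and refilling: 89 × 0.48 + 22 × 0.52 = 54.16 ppm.
Deficit to target: 86 − 54.16 = 31.84 mg/L.
Mass: 31.84 mg/L × 310,748 L = 9894 g cyanuric acid.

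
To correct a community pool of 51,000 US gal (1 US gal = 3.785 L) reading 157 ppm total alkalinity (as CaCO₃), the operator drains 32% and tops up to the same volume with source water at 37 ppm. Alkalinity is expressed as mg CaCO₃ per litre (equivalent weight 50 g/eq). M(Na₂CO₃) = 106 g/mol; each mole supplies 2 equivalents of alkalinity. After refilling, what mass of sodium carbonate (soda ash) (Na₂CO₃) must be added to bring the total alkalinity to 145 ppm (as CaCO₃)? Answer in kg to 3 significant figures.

5.40 kg

Volume: 51,000 US gal × 3.785 L/gal = 193,035 L.
After draining 32% and refilling: 157 × 0.68 + 37 × 0.32 = 118.6 ppm.
Deficit to target: 145 − 118.6 = 26.4 mg/L.
As CaCO₃: 26.4 mg/L × 193,035 L = 5096 g; ÷ 50 g/eq ÷ 2 = 50.96 mol Na₂CO₃.
Mass: 50.96 × 106 = 5402 g.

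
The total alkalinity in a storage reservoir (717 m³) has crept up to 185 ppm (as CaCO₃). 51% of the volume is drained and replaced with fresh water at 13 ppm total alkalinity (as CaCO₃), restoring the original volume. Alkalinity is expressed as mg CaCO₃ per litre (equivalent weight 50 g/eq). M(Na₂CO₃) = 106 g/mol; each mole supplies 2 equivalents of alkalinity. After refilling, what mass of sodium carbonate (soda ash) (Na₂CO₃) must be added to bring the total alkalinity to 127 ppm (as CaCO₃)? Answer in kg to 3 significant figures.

22.6 kg

Volume: 717 m³ = 717,000 L.
After draining 51% and refilling: 185 × 0.49 + 13 × 0.51 = 97.28 ppm.
Deficit to target: 127 − 97.28 = 29.72 mg/L.
As CaCO₃: 29.72 mg/L × 717,000 L = 21,310 g; ÷ 50 g/eq ÷ 2 = 213.1 mol Na₂CO₃.
Mass: 213.1 × 106 = 22,590 g.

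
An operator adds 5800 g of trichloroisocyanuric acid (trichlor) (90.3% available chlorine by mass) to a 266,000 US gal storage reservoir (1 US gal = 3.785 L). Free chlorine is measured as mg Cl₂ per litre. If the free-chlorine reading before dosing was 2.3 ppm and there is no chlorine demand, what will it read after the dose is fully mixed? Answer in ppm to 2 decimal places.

7.50 ppm

Volume: 266,000 US gal × 3.785 L/gal = 1,006,810 L.
Available chlorine delivered: 5800 g × 0.903 = 5237 g as Cl₂.
Concentration rise: 5237 g / 1,006,810 L = 5.202 mg/L = 5.20 ppm.
Final FC: 2.3 + 5.20 = 7.50 ppm.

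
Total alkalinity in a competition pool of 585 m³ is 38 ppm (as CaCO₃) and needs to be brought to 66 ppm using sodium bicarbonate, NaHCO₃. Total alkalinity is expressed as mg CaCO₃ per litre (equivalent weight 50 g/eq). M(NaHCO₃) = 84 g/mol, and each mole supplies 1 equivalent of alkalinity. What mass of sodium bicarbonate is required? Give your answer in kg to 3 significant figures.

Volume: 585 m³ = 585,000 L.
Alkalinity to add: (66 − 38) = 28 mg/L as CaCO₃ × 585,000 L = 16,380 g as CaCO₃.
Equivalents: 16,380 g ÷ 50 g/eq = 327.6 eq.
NaHCO₃ supplies 1 eq per mole → 327.6 mol.
Mass: 327.6 mol × 84 g/mol = 27,520 g.

27.5 kg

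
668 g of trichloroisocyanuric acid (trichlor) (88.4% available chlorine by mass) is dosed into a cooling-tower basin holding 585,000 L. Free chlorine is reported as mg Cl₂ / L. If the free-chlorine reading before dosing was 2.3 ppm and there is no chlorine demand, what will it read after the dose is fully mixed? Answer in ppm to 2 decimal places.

3.31 ppm

Available chlorine delivered: 668 g × 0.884 = 590.5 g as Cl₂.
Concentration rise: 590.5 g / 585,000 L = 1.009 mg/L = 1.01 ppm.
Final FC: 2.3 + 1.01 = 3.31 ppm.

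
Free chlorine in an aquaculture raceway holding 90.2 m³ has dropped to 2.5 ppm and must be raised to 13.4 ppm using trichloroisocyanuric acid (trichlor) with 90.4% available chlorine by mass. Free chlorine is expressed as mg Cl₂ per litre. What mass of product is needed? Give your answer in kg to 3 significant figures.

1.09 kg

Volume: 90.2 m³ = 90,200 L.
Chlorine deficit: 13.4 − 2.5 = 10.9 ppm = 10.9 mg/L as Cl₂.
Cl₂ equivalent needed: 10.9 mg/L × 90,200 L = 983,200 mg = 983.2 g.
Product at 90.4% available chlorine: 983.2 / 0.904 = 1088 g.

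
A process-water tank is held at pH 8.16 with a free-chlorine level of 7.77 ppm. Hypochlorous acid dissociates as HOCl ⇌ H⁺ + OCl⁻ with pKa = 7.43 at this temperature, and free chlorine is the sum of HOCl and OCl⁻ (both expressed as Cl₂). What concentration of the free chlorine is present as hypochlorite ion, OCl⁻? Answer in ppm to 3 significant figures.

[OCl⁻]/[HOCl] = 10^(pH − pKa) = 10^(8.16 − 7.43) = 10^0.73 = 5.37.
Fraction as HOCl = 1 / (1 + 5.37) = 0.157.
OCl⁻ = (1 − 0.157) × 7.77 ppm = 6.55 ppm.

6.55 ppm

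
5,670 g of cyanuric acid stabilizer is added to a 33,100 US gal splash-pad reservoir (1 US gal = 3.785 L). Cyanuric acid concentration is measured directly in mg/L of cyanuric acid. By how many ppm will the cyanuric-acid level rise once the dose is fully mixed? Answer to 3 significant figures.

Volume: 33,100 US gal × 3.785 L/gal = 125,284 L.
Rise: 5,670 g / 125,284 L × 1000 = 45.26 mg/L.

45.3 ppm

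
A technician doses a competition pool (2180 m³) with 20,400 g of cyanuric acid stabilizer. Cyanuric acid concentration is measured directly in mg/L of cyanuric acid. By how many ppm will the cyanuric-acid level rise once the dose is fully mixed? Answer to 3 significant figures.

Volume: 2180 m³ = 2,180,000 L.
Rise: 20,400 g / 2,180,000 L × 1000 = 9.358 mg/L.

9.36 ppm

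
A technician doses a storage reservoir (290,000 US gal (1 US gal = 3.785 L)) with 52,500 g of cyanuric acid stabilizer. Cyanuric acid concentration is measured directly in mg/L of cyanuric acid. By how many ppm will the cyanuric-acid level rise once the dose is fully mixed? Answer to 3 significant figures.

47.8 ppm

Volume: 290,000 US gal × 3.785 L/gal = 1,097,650 L.
Rise: 52,500 g / 1,097,650 L × 1000 = 47.83 mg/L.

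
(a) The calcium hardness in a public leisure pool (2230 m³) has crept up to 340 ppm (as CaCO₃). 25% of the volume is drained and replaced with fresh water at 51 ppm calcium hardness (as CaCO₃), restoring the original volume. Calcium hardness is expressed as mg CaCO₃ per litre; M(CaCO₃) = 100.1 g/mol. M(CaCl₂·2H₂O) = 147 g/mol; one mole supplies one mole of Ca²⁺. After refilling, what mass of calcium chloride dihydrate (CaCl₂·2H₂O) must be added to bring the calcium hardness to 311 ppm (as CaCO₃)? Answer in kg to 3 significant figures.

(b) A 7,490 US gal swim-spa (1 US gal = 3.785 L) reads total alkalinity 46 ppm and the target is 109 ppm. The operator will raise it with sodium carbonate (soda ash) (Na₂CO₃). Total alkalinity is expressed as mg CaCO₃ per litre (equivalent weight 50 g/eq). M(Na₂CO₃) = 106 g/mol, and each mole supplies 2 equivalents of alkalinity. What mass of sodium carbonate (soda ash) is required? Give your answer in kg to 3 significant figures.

(a) Volume: 2230 m³ = 2,230,000 L.
(a) After draining 25% and refilling: 340 × 0.75 + 51 × 0.25 = 267.75 ppm.
(a) Deficit to target: 311 − 267.75 = 43.25 mg/L.
(a) As CaCO₃: 43.25 mg/L × 2,230,000 L = 96,450 g; ÷ 100.1 = 963.5 mol Ca²⁺.
(a) Mass: 963.5 × 147 = 141,600 g.

(b) Volume: 7,490 US gal × 3.785 L/gal = 28,350 L.
(b) Alkalinity to add: (109 − 46) = 63 mg/L as CaCO₃ × 28,350 L = 1786 g as CaCO₃.
(b) Equivalents: 1786 g ÷ 50 g/eq = 35.72 eq.
(b) Each mole of Na₂CO₃ supplies 2 eq, so 35.72 / 2 = 17.86 mol.
(b) Mass: 17.86 mol × 106 g/mol = 1893 g.

(a) 142 kg; (b) 1.89 kg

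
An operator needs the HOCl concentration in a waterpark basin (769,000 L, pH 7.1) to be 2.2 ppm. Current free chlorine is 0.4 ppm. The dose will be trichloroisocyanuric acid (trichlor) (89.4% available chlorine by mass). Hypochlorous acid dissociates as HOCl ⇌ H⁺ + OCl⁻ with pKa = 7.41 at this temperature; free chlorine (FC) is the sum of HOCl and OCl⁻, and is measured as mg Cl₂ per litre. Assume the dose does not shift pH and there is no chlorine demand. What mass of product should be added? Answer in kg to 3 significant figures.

2.48 kg

[OCl⁻]/[HOCl] = 10^(pH − pKa) = 10^(7.1 − 7.41) = 0.4898; fraction as HOCl = 1/(1 + 0.4898) = 0.6712.
Free chlorine required for 2.2 ppm HOCl: 2.2 / 0.6712 = 3.278 ppm.
FC to add: 3.278 − 0.4 = 2.878 mg/L as Cl₂.
Cl₂ equivalent: 2.878 mg/L × 769,000 L = 2213 g.
Product at 89.4% available Cl: 2213 / 0.894 = 2475 g.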